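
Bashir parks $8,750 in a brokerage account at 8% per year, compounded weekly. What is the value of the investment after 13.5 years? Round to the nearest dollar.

Periodic rate = 8%/52 = 0.00153846; periods = 52·13.5 = 702.
A = 8,750·(1 + 0.08/52)^702 ≈ 8,750·2.9422367219 ≈ 25,744.5713.

$25,745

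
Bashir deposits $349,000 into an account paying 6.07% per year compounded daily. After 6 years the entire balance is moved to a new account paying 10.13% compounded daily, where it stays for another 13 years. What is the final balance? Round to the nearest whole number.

$1,874,241

Phase 1: 349,000·(1 + 0.0607/365)^2190 ≈ 502,322.1476.
Phase 2: 502,322.1476·(1 + 0.1013/365)^4745 ≈ 1,874,240.7695.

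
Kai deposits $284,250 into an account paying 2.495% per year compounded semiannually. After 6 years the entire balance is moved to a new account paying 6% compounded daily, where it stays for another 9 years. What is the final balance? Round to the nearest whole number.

After 6 years at 2.495%: 284,250 × 1.16041063716 ≈ 329,846.7236.
Then 9 years at 6%: 329,846.7236 × 1.71593070972 ≈ 565,994.1225.

$565,994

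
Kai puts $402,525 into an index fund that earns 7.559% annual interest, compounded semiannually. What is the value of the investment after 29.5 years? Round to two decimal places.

$3,592,325.85

Growth factor = (1 + 0.037795)^59 ≈ 8.924478845491.
A ≈ 402,525 × 8.924478845491 ≈ 3,592,325.8473.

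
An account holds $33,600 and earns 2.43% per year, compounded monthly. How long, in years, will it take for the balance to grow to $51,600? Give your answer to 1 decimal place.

17.7 years

We need (1 + 0.002025)^(12t) = 1.5357, so 12t = ln 1.5357 / ln 1.002025 ≈ 212.0641.
t ≈ 212.0641/12 = 17.6720 years.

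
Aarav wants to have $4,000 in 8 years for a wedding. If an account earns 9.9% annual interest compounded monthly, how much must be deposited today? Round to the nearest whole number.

Periodic rate = 9.9%/12 = 0.00825; 96 periods.
P = 4,000/(1 + 0.00825)^96 ≈ 4,000/2.20064579 ≈ 1,817.6483.

$1,818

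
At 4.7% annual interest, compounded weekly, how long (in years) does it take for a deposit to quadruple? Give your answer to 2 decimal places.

(1 + 0.000903846)^(52t) = 4.
52t = ln 4 / ln(1 + 0.000903846) ≈ 1.3863/0.000903438 ≈ 1534.4655.
t ≈ 29.5090.

29.51 years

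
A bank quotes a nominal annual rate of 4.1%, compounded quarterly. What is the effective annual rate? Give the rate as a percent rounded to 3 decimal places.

4.163%

EAR = (1 + 4.1%/4)^4 − 1 = (1 + 0.01025)^4 − 1.
(1 + 0.01025)^4 ≈ 1.041635, so EAR ≈ 4.16347%.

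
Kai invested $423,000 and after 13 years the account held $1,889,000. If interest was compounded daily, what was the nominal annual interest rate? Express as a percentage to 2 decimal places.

11.51%

(1 + r/365)^4745 = 1,889,000/423,000 = 4.46572.
1 + r/365 = 4.46572^(1/4745) ≈ 1.000315, so r/365 ≈ 0.00031542.
r ≈ 365·0.00031542 = 11.51282%.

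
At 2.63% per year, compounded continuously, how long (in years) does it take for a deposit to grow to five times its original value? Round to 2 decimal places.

61.20 years

e^(0.0263t) = 5, so 0.0263t = ln 5 ≈ 1.6094.
t ≈ 1.6094/0.0263 ≈ 61.1954.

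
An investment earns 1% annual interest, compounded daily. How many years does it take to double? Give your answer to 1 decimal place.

69.3 years

(1 + 0.0000273973)^(365t) = 2.
365t = ln 2 / ln(1 + 0.0000273973) ≈ 0.69315/2.73969e-05 ≈ 25300.2187.
t ≈ 69.3157.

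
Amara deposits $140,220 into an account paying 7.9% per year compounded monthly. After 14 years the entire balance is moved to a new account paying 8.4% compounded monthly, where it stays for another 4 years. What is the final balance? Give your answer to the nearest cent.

$590,173.99

After 14 years at 7.9%: 140,220 × 3.01131035014 ≈ 422,245.9373.
Then 4 years at 8.4%: 422,245.9373 × 1.39770199989 ≈ 590,173.9910.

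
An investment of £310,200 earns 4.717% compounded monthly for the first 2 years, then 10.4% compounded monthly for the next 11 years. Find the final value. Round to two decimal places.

Phase 1: 310,200·(1 + 0.04717/12)^24 ≈ 340,826.0800.
Phase 2: 340,826.0800·(1 + 0.104/12)^132 ≈ 1,064,694.7762.

£1,064,694.78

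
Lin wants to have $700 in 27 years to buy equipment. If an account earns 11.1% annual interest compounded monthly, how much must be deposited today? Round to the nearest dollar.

$35

Growth factor = (1 + 0.00925)^324 ≈ 19.7513879.
P = 700/19.7513879 ≈ 35.4405.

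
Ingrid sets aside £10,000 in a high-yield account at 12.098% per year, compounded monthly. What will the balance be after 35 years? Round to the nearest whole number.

Periodic rate = 12.098%/12 = 0.0100817; periods = 12·35 = 420.
A = 10,000·(1 + 0.12098/12)^420 ≈ 10,000·67.5655326824 ≈ 675,655.3268.

£675,655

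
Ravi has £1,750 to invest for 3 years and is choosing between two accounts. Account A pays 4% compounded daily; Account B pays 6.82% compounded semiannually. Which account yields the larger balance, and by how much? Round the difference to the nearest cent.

Account B, by £166.89

A: (1 + 0.04/365)^1095 ≈ 1.127489438, so 1,750 × 1.127489438 ≈ 1,973.1065.
B: (1 + 0.0341)^6 ≈ 1.222855747, so 1,750 × 1.222855747 ≈ 2,139.9976.
Difference ≈ 166.8910 in favor of B.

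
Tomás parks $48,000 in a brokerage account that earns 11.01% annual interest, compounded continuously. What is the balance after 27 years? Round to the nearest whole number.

A = P·e^(rt) = 48,000·e^(0.1101·27) = 48,000·e^2.9727.
e^2.9727 ≈ 19.544618891, so A ≈ 938,141.7068.

$938,142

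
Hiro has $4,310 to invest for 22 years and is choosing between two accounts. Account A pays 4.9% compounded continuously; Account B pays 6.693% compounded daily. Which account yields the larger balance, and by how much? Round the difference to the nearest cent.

Account B, by $6,122.63

A: e^(0.049·22) = e^1.078 ≈ 2.9387960774, so 4,310 × 2.9387960774 ≈ 12,666.2111.
B: (1 + 0.06693/365)^8030 ≈ 4.3593589385, so 4,310 × 4.3593589385 ≈ 18,788.8370.
Difference ≈ 6,122.6259 in favor of B.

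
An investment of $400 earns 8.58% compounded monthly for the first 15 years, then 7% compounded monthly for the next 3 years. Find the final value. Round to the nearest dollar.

After 15 years at 8.58%: 400 × 3.605356981 ≈ 1,442.1428.
Then 3 years at 7%: 1,442.1428 × 1.232925587 ≈ 1,778.0547.

$1,778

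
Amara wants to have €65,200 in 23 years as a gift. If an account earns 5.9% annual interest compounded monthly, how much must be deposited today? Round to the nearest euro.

Growth factor = (1 + 0.059/12)^276 ≈ 3.8716274023.
P = 65,200/3.8716274023 ≈ 16,840.4635.

€16,840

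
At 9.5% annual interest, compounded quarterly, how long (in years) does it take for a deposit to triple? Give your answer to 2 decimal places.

11.70 years

(1 + 0.02375)^(4t) = 3.
4t = ln 3 / ln(1 + 0.02375) ≈ 1.0986/0.0234724 ≈ 46.8045.
t ≈ 11.7011.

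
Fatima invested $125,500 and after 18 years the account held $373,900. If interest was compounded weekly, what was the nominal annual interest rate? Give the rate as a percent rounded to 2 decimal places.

(1 + r/52)^936 = 373,900/125,500 = 2.97928.
1 + r/52 = 2.97928^(1/936) ≈ 1.001167, so r/52 ≈ 0.00116701.
r ≈ 52·0.00116701 = 6.06844%.

6.07%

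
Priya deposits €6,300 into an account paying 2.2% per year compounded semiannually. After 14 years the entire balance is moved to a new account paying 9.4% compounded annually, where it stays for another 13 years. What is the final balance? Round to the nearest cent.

€27,516.81

Phase 1: 6,300·(1 + 0.011)^28 ≈ 8,558.0123.
Phase 2: 8,558.0123·(1 + 0.094)^13 ≈ 27,516.8104.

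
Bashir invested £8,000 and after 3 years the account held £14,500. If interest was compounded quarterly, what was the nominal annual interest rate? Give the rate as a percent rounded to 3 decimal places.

(1 + r/4)^12 = 14,500/8,000 = 1.8125.
1 + r/4 = 1.8125^(1/12) ≈ 1.050808, so r/4 ≈ 0.0508075.
r ≈ 4·0.0508075 = 20.32300%.

20.323%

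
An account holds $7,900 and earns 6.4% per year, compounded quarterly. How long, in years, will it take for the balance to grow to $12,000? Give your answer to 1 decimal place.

(1 + 0.016)^(4t) = 12,000/7,900 = 1.519.
4t·ln(1 + 0.016) = ln(1.519); 4t = 0.41804/0.0158733 ≈ 26.3362.
t ≈ 6.5841 years.

6.6 years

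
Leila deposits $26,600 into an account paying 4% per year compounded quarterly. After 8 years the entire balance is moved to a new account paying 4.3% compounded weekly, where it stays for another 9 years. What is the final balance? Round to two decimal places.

After 8 years at 4%: 26,600 × 1.3749406785 ≈ 36,573.4220.
Then 9 years at 4.3%: 36,573.4220 × 1.4723210167 ≈ 53,847.8179.

$53,847.82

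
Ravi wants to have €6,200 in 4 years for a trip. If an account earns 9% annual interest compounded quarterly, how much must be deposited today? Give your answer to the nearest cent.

€4,342.89

Periodic rate = 9%/4 = 0.0225; 16 periods.
P = 6,200/(1 + 0.0225)^16 ≈ 6,200/1.427621457 ≈ 4,342.8879.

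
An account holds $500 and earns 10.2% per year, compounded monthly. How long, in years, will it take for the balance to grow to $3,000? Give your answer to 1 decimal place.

(1 + 0.0085)^(12t) = 3,000/500 = 6.
12t·ln(1 + 0.0085) = ln(6); 12t = 1.7918/0.00846408 ≈ 211.6898.
t ≈ 17.6408 years.

17.6 years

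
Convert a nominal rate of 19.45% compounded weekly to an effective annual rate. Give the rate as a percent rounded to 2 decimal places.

One year is 52 periods at 0.00374038 each: (1 + 0.00374038)^52 ≈ 1.214263.
EAR = 1.214263 − 1 ≈ 21.42628%.

21.43%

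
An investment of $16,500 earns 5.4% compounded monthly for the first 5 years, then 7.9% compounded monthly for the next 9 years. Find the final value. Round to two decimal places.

After 5 years at 5.4%: 16,500 × 1.3091712669 ≈ 21,601.3259.
Then 9 years at 7.9%: 21,601.3259 × 2.031287536 ≈ 43,878.5041.

$43,878.50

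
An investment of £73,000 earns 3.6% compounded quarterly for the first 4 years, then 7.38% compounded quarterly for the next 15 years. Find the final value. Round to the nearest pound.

£252,327

After 4 years at 3.6%: 73,000 × 1.15414044326 ≈ 84,252.2524.
Then 15 years at 7.38%: 84,252.2524 × 2.99490293097 ≈ 252,327.3175.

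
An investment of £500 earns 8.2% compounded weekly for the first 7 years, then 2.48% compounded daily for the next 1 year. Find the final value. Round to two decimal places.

£909.55

After 7 years at 8.2%: 500 × 1.77455183 ≈ 887.2759.
Then 1 years at 2.48%: 887.2759 × 1.02510921 ≈ 909.5547.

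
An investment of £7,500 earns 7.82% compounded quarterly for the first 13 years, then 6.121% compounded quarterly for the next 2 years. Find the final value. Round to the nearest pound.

After 13 years at 7.82%: 7,500 × 2.7368028085 ≈ 20,526.0211.
Then 2 years at 6.121%: 20,526.0211 × 1.1291812145 ≈ 23,177.5974.

£23,178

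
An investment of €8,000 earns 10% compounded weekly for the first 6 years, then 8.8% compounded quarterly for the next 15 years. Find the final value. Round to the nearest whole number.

€53,761

After 6 years at 10%: 8,000 × 1.8210692262 ≈ 14,568.5538.
Then 15 years at 8.8%: 14,568.5538 × 3.6902326575 ≈ 53,761.3530.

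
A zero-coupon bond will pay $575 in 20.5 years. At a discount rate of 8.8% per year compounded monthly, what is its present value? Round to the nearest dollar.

Periodic rate = 8.8%/12 = 0.00733333; 246 periods.
P = 575/(1 + 0.088/12)^246 ≈ 575/6.03404438 ≈ 95.2926.

$95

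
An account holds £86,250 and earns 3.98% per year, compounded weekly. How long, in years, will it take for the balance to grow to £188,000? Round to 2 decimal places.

19.59 years

We need (1 + 0.000765385)^(52t) = 2.1797, so 52t = ln 2.1797 / ln 1.000765 ≈ 1018.4292.
t ≈ 1018.4292/52 = 19.5852 years.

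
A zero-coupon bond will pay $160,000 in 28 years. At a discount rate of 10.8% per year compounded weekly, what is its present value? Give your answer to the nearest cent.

Periodic rate = 10.8%/52 = 0.00207692; 1456 periods.
P = 160,000/(1 + 0.108/52)^1456 ≈ 160,000/20.5090045012 ≈ 7,801.4513.

$7,801.45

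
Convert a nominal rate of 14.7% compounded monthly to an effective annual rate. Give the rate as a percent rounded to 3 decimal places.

EAR = (1 + 14.7%/12)^12 − 1 = (1 + 0.01225)^12 − 1.
(1 + 0.01225)^12 ≈ 1.15732, so EAR ≈ 15.73199%.

15.732%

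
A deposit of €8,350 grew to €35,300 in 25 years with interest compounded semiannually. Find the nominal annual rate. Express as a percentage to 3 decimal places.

(1 + r/2)^50 = 35,300/8,350 = 4.22754.
1 + r/2 = 4.22754^(1/50) ≈ 1.029252, so r/2 ≈ 0.0292521.
r ≈ 2·0.0292521 = 5.85042%.

5.850%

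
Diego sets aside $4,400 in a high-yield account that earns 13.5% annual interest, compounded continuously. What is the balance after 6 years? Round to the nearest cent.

A = P·e^(rt) = 4,400·e^(0.135·6) = 4,400·e^0.81.
e^0.81 ≈ 2.247907987, so A ≈ 9,890.7951.

$9,890.80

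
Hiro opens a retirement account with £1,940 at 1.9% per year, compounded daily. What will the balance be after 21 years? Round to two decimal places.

£2,891.22

Periodic rate = 1.9%/365 = 0.0000520548; periods = 365·21 = 7665.
A = 1,940·(1 + 0.019/365)^7665 ≈ 1,940·1.490318142 ≈ 2,891.2172.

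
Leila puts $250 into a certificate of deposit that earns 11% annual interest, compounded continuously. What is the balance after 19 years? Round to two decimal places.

A = P·e^(rt) = 250·e^(0.11·19) = 250·e^2.09.
e^2.09 ≈ 8.084915164, so A ≈ 2,021.2288.

$2,021.23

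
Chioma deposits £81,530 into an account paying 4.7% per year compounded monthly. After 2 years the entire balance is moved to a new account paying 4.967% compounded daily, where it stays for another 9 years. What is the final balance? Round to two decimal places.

£140,020.25

After 2 years at 4.7%: 81,530 × 1.09835806438 ≈ 89,549.1330.
Then 9 years at 4.967%: 89,549.1330 × 1.56361365249 ≈ 140,020.2469.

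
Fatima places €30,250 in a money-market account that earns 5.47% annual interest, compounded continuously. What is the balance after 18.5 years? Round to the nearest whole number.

€83,217

A = P·e^(rt) = 30,250·e^(0.0547·18.5) = 30,250·e^1.01195.
e^1.01195 ≈ 2.7509601605, so A ≈ 83,216.5449.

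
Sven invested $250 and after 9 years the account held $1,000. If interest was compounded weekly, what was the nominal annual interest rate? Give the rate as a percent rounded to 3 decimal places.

15.426%

The 468-period growth factor is 1,000/250 = 4.
r/52 = 4^(1/468) − 1 ≈ 0.00296656, so r ≈ 52·0.00296656 = 15.42611%.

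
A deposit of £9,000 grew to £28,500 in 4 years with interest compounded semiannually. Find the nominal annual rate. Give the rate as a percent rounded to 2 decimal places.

The 8-period growth factor is 28,500/9,000 = 3.16667.
r/2 = 3.16667^(1/8) − 1 ≈ 0.154982, so r ≈ 2·0.154982 = 30.99644%.

31.00%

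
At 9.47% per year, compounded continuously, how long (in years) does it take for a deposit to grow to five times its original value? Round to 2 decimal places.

e^(0.0947t) = 5, so 0.0947t = ln 5 ≈ 1.6094.
t ≈ 1.6094/0.0947 ≈ 16.9951.

17.00 years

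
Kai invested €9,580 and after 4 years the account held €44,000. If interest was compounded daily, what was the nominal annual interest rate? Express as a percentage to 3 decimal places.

38.133%

(1 + r/365)^1460 = 44,000/9,580 = 4.5929.
1 + r/365 = 4.5929^(1/1460) ≈ 1.001045, so r/365 ≈ 0.00104473.
r ≈ 365·0.00104473 = 38.13271%.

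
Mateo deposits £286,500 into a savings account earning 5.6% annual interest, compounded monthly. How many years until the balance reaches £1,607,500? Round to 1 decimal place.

We need (1 + 0.00466667)^(12t) = 5.6108, so 12t = ln 5.6108 / ln 1.004667 ≈ 370.4396.
t ≈ 370.4396/12 = 30.8700 years.

30.9 years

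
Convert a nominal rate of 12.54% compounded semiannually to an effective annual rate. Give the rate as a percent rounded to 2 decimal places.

EAR = (1 + 12.54%/2)^2 − 1 = (1 + 0.0627)^2 − 1.
(1 + 0.0627)^2 ≈ 1.129331, so EAR ≈ 12.93313%.

12.93%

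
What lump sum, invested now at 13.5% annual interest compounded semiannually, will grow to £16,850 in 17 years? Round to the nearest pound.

£1,828

Periodic rate = 13.5%/2 = 0.0675; 34 periods.
P = 16,850/(1 + 0.0675)^34 ≈ 16,850/9.215269607 ≈ 1,828.4869.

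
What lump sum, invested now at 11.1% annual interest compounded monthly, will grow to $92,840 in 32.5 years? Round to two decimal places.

$2,559.88

Periodic rate = 11.1%/12 = 0.00925; 390 periods.
P = 92,840/(1 + 0.00925)^390 ≈ 92,840/36.267335688 ≈ 2,559.8792.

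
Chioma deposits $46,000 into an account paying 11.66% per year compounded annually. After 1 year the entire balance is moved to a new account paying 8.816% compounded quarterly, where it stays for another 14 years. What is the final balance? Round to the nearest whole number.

$174,124

After 1 years at 11.66%: 46,000 × 1.1166 ≈ 51,363.6000.
Then 14 years at 8.816%: 51,363.6000 × 3.39001815792 ≈ 174,123.5367.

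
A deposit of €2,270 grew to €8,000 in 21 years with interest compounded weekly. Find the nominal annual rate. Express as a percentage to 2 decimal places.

The 1092-period growth factor is 8,000/2,270 = 3.52423.
r/52 = 3.52423^(1/1092) − 1 ≈ 0.0011542, so r ≈ 52·0.0011542 = 6.00185%.

6.00%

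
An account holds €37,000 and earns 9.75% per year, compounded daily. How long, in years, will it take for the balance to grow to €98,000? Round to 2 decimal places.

We need (1 + 0.000267123)^(365t) = 2.6486, so 365t = ln 2.6486 / ln 1.000267 ≈ 3646.9290.
t ≈ 3646.9290/365 = 9.9916 years.

9.99 years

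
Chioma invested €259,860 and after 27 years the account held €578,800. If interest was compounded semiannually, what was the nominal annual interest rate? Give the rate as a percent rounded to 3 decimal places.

2.988%

(1 + r/2)^54 = 578,800/259,860 = 2.22735.
1 + r/2 = 2.22735^(1/54) ≈ 1.01494, so r/2 ≈ 0.0149404.
r ≈ 2·0.0149404 = 2.98808%.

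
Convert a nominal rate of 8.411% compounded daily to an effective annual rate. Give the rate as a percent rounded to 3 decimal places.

8.774%

One year is 365 periods at 0.000230438 each: (1 + 0.000230438)^365 ≈ 1.087738.
EAR = 1.087738 − 1 ≈ 8.77380%.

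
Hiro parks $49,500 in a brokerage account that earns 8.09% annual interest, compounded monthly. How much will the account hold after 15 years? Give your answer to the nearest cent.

Growth factor = (1 + 0.0809/12)^180 ≈ 3.35156629007.
A ≈ 49,500 × 3.35156629007 ≈ 165,902.5314.

$165,902.53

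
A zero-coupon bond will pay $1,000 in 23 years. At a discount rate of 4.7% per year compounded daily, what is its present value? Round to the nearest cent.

Growth factor = (1 + 0.047/365)^8395 ≈ 2.94742058.
P = 1,000/2.94742058 ≈ 339.2797.

$339.28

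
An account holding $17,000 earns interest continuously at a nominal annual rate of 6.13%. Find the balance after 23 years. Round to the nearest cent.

A = P·e^(rt) = 17,000·e^(0.0613·23) = 17,000·e^1.4099.
e^1.4099 ≈ 4.095545829, so A ≈ 69,624.2791.

$69,624.28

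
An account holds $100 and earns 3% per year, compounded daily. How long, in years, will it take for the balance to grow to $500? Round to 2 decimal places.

(1 + 0.0000821918)^(365t) = 500/100 = 5.
365t·ln(1 + 0.0000821918) = ln(5); 365t = 1.6094/8.21884e-05 ≈ 19582.2993.
t ≈ 53.6501 years.

53.65 years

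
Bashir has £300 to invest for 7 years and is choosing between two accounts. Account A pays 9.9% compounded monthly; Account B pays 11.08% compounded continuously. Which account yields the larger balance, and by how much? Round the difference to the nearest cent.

Account B, by £53.36

A: (1 + 0.00825)^84 ≈ 1.99402857, so 300 × 1.99402857 ≈ 598.2086.
B: e^(0.1108·7) = e^0.7756 ≈ 2.17189487, so 300 × 2.17189487 ≈ 651.5685.
Difference ≈ 53.3599 in favor of B.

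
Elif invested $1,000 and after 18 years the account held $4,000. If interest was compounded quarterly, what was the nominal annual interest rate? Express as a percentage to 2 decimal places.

The 72-period growth factor is 4,000/1,000 = 4.
r/4 = 4^(1/72) − 1 ≈ 0.0194406, so r ≈ 4·0.0194406 = 7.77626%.

7.78%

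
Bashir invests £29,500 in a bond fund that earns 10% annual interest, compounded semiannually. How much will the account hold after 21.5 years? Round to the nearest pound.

£240,415

Periodic rate = 10%/2 = 0.05; periods = 2·21.5 = 43.
A = 29,500·(1 + 0.05)^43 ≈ 29,500·8.14966693287 ≈ 240,415.1745.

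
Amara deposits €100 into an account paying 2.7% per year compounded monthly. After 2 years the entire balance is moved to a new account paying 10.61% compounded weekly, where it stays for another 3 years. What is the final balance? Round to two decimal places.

Phase 1: 100·(1 + 0.00225)^24 ≈ 105.5421.
Phase 2: 105.5421·(1 + 0.1061/52)^156 ≈ 145.0510.

€145.05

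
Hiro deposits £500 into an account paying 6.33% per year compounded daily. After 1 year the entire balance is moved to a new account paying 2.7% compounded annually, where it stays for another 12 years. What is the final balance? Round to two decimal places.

After 1 years at 6.33%: 500 × 1.06534055 ≈ 532.6703.
Then 12 years at 2.7%: 532.6703 × 1.37671905 ≈ 733.3373.

£733.34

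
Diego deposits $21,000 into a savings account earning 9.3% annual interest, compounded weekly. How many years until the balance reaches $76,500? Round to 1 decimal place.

13.9 years

(1 + 0.00178846)^(52t) = 76,500/21,000 = 3.6429.
52t·ln(1 + 0.00178846) = ln(3.6429); 52t = 1.2928/0.00178686 ≈ 723.4844.
t ≈ 13.9132 years.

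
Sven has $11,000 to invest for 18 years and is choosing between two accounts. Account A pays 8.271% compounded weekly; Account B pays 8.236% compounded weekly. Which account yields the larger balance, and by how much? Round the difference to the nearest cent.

Account A growth factor: (1 + 0.08271/52)^936 ≈ 4.4264470611; balance ≈ 48,690.9177.
Account B growth factor: (1 + 0.08236/52)^936 ≈ 4.3986920178; balance ≈ 48,385.6122.
Account A is larger by 305.3055.

Account A, by $305.31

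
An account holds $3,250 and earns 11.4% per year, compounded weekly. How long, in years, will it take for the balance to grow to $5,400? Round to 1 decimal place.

4.5 years

We need (1 + 0.00219231)^(52t) = 1.6615, so 52t = ln 1.6615 / ln 1.002192 ≈ 231.8563.
t ≈ 231.8563/52 = 4.4588 years.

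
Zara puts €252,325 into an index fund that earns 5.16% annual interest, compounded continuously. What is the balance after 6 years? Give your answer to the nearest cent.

A = P·e^(rt) = 252,325·e^(0.0516·6) = 252,325·e^0.3096.
e^0.3096 ≈ 1.36287985315, so A ≈ 343,888.6589.

€343,888.66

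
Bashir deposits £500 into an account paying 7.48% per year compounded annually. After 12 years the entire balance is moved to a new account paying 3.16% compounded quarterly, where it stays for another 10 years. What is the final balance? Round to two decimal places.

£1,627.79

Phase 1: 500·(1 + 0.0748)^12 ≈ 1,188.2338.
Phase 2: 1,188.2338·(1 + 0.0079)^40 ≈ 1,627.7950.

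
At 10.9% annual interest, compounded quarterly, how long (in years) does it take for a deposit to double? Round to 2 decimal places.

6.45 years

(1 + 0.02725)^(4t) = 2.
4t = ln 2 / ln(1 + 0.02725) ≈ 0.69315/0.0268853 ≈ 25.7816.
t ≈ 6.4454.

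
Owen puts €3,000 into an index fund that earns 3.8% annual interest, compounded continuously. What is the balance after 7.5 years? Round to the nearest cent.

A = P·e^(rt) = 3,000·e^(0.038·7.5) = 3,000·e^0.285.
e^0.285 ≈ 1.329762028, so A ≈ 3,989.2861.

€3,989.29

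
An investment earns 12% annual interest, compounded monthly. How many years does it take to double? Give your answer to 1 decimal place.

5.8 years

(1 + 0.01)^(12t) = 2.
12t = ln 2 / ln(1 + 0.01) ≈ 0.69315/0.00995033 ≈ 69.6607.
t ≈ 5.8051.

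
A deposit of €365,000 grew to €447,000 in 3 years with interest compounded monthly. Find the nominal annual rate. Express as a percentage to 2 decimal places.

(1 + r/12)^36 = 447,000/365,000 = 1.22466.
1 + r/12 = 1.22466^(1/36) ≈ 1.005645, so r/12 ≈ 0.00564535.
r ≈ 12·0.00564535 = 6.77443%.

6.77%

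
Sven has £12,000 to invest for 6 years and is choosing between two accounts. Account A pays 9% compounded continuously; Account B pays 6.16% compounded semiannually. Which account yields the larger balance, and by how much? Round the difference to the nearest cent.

Account A, by £3,322.80

A: e^(0.09·6) = e^0.54 ≈ 1.7160068622, so 12,000 × 1.7160068622 ≈ 20,592.0823.
B: (1 + 0.0308)^12 ≈ 1.4391064463, so 12,000 × 1.4391064463 ≈ 17,269.2774.
Difference ≈ 3,322.8050 in favor of A.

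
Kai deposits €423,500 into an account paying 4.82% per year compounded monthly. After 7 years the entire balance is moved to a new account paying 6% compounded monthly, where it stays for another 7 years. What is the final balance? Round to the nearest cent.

After 7 years at 4.82%: 423,500 × 1.4003527895 ≈ 593,049.4064.
Then 7 years at 6%: 593,049.4064 × 1.52036963608 ≈ 901,654.3101.

€901,654.31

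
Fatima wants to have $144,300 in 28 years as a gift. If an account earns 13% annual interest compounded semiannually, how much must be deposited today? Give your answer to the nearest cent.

Growth factor = (1 + 0.065)^56 ≈ 34.0077606519.
P = 144,300/34.0077606519 ≈ 4,243.1491.

$4,243.15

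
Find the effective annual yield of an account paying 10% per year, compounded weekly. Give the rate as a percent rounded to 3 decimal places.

EAR = (1 + 10%/52)^52 − 1 = (1 + 0.00192308)^52 − 1.
(1 + 0.00192308)^52 ≈ 1.105065, so EAR ≈ 10.50648%.

10.506%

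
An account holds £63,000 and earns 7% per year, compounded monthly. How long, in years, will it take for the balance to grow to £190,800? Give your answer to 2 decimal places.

15.88 years

(1 + 0.00583333)^(12t) = 190,800/63,000 = 3.0286.
12t·ln(1 + 0.00583333) = ln(3.0286); 12t = 1.1081/0.00581639 ≈ 190.5120.
t ≈ 15.8760 years.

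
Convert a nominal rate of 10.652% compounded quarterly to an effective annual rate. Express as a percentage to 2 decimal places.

11.09%

One year is 4 periods at 0.02663 each: (1 + 0.02663)^4 ≈ 1.110851.
EAR = 1.110851 − 1 ≈ 11.08510%.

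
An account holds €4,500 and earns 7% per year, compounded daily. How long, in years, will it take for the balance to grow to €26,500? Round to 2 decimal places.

We need (1 + 0.000191781)^(365t) = 5.8889, so 365t = ln 5.8889 / ln 1.000192 ≈ 9246.1662.
t ≈ 9246.1662/365 = 25.3320 years.

25.33 years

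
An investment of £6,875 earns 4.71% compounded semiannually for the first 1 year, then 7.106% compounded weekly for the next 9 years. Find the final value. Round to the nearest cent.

£13,647.40

Phase 1: 6,875·(1 + 0.02355)^2 ≈ 7,202.6254.
Phase 2: 7,202.6254·(1 + 0.07106/52)^468 ≈ 13,647.3999.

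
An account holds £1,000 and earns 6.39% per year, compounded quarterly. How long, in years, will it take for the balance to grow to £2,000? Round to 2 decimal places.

10.93 years

We need (1 + 0.015975)^(4t) = 2, so 4t = ln 2 / ln 1.015975 ≈ 43.7352.
t ≈ 43.7352/4 = 10.9338 years.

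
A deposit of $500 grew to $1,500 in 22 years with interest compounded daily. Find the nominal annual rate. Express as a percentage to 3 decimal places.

4.994%

(1 + r/365)^8030 = 1,500/500 = 3.
1 + r/365 = 3^(1/8030) ≈ 1.000137, so r/365 ≈ 0.000136823.
r ≈ 365·0.000136823 = 4.99403%.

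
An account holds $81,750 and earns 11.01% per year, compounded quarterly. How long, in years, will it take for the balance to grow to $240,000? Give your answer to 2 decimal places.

9.92 years

We need (1 + 0.027525)^(4t) = 2.9358, so 4t = ln 2.9358 / ln 1.027525 ≈ 39.6631.
t ≈ 39.6631/4 = 9.9158 years.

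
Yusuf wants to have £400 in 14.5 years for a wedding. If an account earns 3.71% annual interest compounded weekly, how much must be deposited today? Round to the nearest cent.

Growth factor = (1 + 0.0371/52)^754 ≈ 1.71216421.
P = 400/1.71216421 ≈ 233.6225.

£233.62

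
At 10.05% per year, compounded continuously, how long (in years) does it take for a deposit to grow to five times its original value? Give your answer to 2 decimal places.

16.01 years

e^(0.1005t) = 5, so 0.1005t = ln 5 ≈ 1.6094.
t ≈ 1.6094/0.1005 ≈ 16.0143.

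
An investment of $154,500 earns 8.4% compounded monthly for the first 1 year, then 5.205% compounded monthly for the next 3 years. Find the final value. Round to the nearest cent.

$196,313.68

Phase 1: 154,500·(1 + 0.007)^12 ≈ 167,989.4973.
Phase 2: 167,989.4973·(1 + 0.0043375)^36 ≈ 196,313.6798.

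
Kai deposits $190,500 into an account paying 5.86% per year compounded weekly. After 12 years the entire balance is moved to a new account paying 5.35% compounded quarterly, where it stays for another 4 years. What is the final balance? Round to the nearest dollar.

$475,819

After 12 years at 5.86%: 190,500 × 2.01940733788 ≈ 384,697.0979.
Then 4 years at 5.35%: 384,697.0979 × 1.2368669255 ≈ 475,819.1167.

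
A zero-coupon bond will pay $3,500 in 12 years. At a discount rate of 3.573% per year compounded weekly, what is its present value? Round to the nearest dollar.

$2,280

Periodic rate = 3.573%/52 = 0.000687115; 624 periods.
P = 3,500/(1 + 0.03573/52)^624 ≈ 3,500/1.535126463 ≈ 2,279.9425.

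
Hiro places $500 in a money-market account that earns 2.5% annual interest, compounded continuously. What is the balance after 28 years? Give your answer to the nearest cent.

$1,006.88

A = P·e^(rt) = 500·e^(0.025·28) = 500·e^0.7.
e^0.7 ≈ 2.013752707, so A ≈ 1,006.8764.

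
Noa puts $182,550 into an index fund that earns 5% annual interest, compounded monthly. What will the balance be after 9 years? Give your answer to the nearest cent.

Periodic rate = 5%/12 = 0.00416667; periods = 12·9 = 108.
A = 182,550·(1 + 0.05/12)^108 ≈ 182,550·1.56684664942 ≈ 286,027.8559.

$286,027.86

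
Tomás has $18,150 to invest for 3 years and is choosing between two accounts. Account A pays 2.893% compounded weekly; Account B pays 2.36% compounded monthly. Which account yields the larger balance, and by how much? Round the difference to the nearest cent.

Account A, by $314.89

A: (1 + 0.02893/52)^156 ≈ 1.090641294, so 18,150 × 1.090641294 ≈ 19,795.1395.
B: (1 + 0.0236/12)^36 ≈ 1.0732919037, so 18,150 × 1.0732919037 ≈ 19,480.2481.
Difference ≈ 314.8914 in favor of A.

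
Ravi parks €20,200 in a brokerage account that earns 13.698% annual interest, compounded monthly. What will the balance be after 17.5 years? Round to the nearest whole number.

Growth factor = (1 + 0.011415)^210 ≈ 10.8435615796.
A ≈ 20,200 × 10.8435615796 ≈ 219,039.9439.

€219,040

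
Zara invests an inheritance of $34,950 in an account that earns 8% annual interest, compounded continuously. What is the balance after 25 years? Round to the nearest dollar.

A = P·e^(rt) = 34,950·e^(0.08·25) = 34,950·e^2.
e^2 ≈ 7.38905609893, so A ≈ 258,247.5107.

$258,248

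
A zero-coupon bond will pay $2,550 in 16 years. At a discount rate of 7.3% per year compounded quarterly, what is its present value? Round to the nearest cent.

$801.41

Growth factor = (1 + 0.01825)^64 ≈ 3.1818727.
P = 2,550/3.1818727 ≈ 801.4148.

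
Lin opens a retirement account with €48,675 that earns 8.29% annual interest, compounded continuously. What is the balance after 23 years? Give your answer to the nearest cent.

€327,623.65

A = P·e^(rt) = 48,675·e^(0.0829·23) = 48,675·e^1.9067.
e^1.9067 ≈ 6.73084033565, so A ≈ 327,623.6533.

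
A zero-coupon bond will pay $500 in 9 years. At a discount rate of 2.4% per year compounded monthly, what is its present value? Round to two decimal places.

Growth factor = (1 + 0.002)^108 ≈ 1.24083469.
P = 500/1.24083469 ≈ 402.9546.

$402.95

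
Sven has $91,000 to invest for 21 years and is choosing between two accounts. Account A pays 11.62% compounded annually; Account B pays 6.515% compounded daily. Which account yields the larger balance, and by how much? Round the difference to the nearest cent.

Account A growth factor: (1 + 0.1162)^21 ≈ 10.0596386729; balance ≈ 915,427.1192.
Account B growth factor: (1 + 0.06515/365)^7665 ≈ 3.92759748442; balance ≈ 357,411.3711.
Account A is larger by 558,015.7481.

Account A, by $558,015.75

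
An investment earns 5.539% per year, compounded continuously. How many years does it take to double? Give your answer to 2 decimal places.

12.51 years

e^(0.05539t) = 2, so 0.05539t = ln 2 ≈ 0.69315.
t ≈ 0.69315/0.05539 ≈ 12.5139.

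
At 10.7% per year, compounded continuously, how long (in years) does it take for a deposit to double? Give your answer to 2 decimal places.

e^(0.107t) = 2, so 0.107t = ln 2 ≈ 0.69315.
t ≈ 0.69315/0.107 ≈ 6.4780.

6.48 years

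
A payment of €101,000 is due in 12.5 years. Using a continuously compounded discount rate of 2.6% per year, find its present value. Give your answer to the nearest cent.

P = A·e^(−rt) = 101,000·e^(−0.325).
e^(−0.325) ≈ 0.722527353642, so P ≈ 72,975.2627.

€72,975.26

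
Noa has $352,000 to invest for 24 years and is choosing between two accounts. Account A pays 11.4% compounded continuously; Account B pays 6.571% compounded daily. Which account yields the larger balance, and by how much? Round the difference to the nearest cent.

Account A growth factor: e^(0.114·24) = e^2.736 ≈ 15.42516088681; balance ≈ 5,429,656.6322.
Account B growth factor: (1 + 0.06571/365)^8760 ≈ 4.839919371612; balance ≈ 1,703,651.6188.
Account A is larger by 3,726,005.0133.

Account A, by $3,726,005.01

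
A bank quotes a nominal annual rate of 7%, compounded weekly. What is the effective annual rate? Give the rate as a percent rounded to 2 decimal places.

One year is 52 periods at 0.00134615 each: (1 + 0.00134615)^52 ≈ 1.072458.
EAR = 1.072458 − 1 ≈ 7.24577%.

7.25%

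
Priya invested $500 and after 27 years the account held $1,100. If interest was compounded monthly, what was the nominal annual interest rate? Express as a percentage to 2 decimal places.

The 324-period growth factor is 1,100/500 = 2.2.
r/12 = 2.2^(1/324) − 1 ≈ 0.00243647, so r ≈ 12·0.00243647 = 2.92377%.

2.92%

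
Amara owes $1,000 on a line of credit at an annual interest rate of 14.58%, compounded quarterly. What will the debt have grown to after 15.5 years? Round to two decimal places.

Periodic rate = 14.58%/4 = 0.03645; periods = 4·15.5 = 62.
A = 1,000·(1 + 0.03645)^62 ≈ 1,000·9.204454694 ≈ 9,204.4547.

$9,204.45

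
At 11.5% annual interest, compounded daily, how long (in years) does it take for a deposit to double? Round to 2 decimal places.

(1 + 0.000315068)^(365t) = 2.
365t = ln 2 / ln(1 + 0.000315068) ≈ 0.69315/0.000315019 ≈ 2200.3354.
t ≈ 6.0283.

6.03 years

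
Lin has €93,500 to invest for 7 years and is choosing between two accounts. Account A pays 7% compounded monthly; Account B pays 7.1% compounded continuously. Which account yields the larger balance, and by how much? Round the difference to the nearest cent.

Account A growth factor: (1 + 0.07/12)^84 ≈ 1.62999405407; balance ≈ 152,404.4441.
Account B growth factor: e^(0.071·7) = e^0.497 ≈ 1.64378251872; balance ≈ 153,693.6655.
Account B is larger by 1,289.2214.

Account B, by €1,289.22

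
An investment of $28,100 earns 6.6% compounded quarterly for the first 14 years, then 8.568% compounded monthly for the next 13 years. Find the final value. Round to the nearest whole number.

Phase 1: 28,100·(1 + 0.0165)^56 ≈ 70,261.8801.
Phase 2: 70,261.8801·(1 + 0.00714)^156 ≈ 213,174.6586.

$213,175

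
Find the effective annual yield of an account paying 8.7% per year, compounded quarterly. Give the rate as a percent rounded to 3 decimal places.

8.988%

EAR = (1 + 8.7%/4)^4 − 1 = (1 + 0.02175)^4 − 1.
(1 + 0.02175)^4 ≈ 1.08988, so EAR ≈ 8.98798%.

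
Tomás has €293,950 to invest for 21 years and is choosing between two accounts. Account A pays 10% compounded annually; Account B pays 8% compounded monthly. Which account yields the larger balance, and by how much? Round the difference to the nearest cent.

A: (1 + 0.1)^21 ≈ 7.400249944258, so 293,950 × 7.400249944258 ≈ 2,175,303.4711.
B: (1 + 0.08/12)^252 ≈ 5.335724970925, so 293,950 × 5.335724970925 ≈ 1,568,436.3552.
Difference ≈ 606,867.1159 in favor of A.

Account A, by €606,867.12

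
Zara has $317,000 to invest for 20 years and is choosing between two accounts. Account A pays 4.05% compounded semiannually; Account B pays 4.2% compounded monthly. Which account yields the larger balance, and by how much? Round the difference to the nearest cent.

A: (1 + 0.02025)^40 ≈ 2.2297908953, so 317,000 × 2.2297908953 ≈ 706,843.7138.
B: (1 + 0.0035)^240 ≈ 2.31297233153, so 317,000 × 2.31297233153 ≈ 733,212.2291.
Difference ≈ 26,368.5153 in favor of B.

Account B, by $26,368.52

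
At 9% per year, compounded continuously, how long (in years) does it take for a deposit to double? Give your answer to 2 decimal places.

e^(0.09t) = 2, so 0.09t = ln 2 ≈ 0.69315.
t ≈ 0.69315/0.09 ≈ 7.7016.

7.70 years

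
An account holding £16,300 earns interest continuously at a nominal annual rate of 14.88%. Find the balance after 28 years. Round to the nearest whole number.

£1,051,071

A = P·e^(rt) = 16,300·e^(0.1488·28) = 16,300·e^4.1664.
e^4.1664 ≈ 64.48289533317, so A ≈ 1,051,071.1939.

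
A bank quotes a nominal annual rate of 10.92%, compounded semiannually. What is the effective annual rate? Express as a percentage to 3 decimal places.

11.218%

One year is 2 periods at 0.0546 each: (1 + 0.0546)^2 ≈ 1.112181.
EAR = 1.112181 − 1 ≈ 11.21812%.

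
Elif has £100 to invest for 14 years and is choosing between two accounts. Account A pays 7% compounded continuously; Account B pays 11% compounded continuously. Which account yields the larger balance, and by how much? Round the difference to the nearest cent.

Account B, by £200.01

A: e^(0.07·14) = e^0.98 ≈ 2.66445624, so 100 × 2.66445624 ≈ 266.4456.
B: e^(0.11·14) = e^1.54 ≈ 4.66459027, so 100 × 4.66459027 ≈ 466.4590.
Difference ≈ 200.0134 in favor of B.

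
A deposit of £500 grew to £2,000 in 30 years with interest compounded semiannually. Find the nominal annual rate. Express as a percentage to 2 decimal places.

4.67%

The 60-period growth factor is 2,000/500 = 4.
r/2 = 4^(1/60) − 1 ≈ 0.0233739, so r ≈ 2·0.0233739 = 4.67478%.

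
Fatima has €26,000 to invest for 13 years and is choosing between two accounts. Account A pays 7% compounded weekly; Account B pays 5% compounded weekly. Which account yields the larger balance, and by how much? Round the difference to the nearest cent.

Account A growth factor: (1 + 0.07/52)^676 ≈ 2.4828027151; balance ≈ 64,552.8706.
Account B growth factor: (1 + 0.05/52)^676 ≈ 1.9149426994; balance ≈ 49,788.5102.
Account A is larger by 14,764.3604.

Account A, by €14,764.36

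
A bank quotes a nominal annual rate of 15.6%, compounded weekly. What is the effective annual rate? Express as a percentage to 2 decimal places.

EAR = (1 + 15.6%/52)^52 − 1 = (1 + 0.003)^52 − 1.
(1 + 0.003)^52 ≈ 1.168553, so EAR ≈ 16.85533%.

16.86%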